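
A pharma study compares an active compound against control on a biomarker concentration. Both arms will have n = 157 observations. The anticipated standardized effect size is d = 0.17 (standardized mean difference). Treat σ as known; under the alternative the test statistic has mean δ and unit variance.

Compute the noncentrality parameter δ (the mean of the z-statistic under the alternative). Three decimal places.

δ ≈ 1.506

The noncentrality parameter scales effect size by the design's sample-size factor: δ = d·√(n/2) = 0.17 × √(157/2) = 1.5062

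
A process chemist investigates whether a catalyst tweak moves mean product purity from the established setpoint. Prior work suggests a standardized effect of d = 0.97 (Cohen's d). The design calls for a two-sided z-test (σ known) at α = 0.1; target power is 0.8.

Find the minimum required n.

n = 7

Set Φ(δ − 1.645) = 0.8; then δ − 1.645 = Φ⁻¹(0.8) = 0.842, giving δ = 2.486.
(Ignoring the negligible lower-tail rejection probability gives the usual closed-form inversion.)
δ = d·√n ⇒ n = (δ/d)² = (2.486 / 0.97)² = 6.57.
Round up to the next whole unit.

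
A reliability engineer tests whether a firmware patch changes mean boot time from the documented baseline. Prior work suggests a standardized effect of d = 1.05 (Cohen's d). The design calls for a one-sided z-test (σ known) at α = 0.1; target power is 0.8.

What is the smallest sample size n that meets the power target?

For power 0.8 need Φ(δ − z_{0.1}) = 0.8, so δ = z_{0.1} + z_{0.20} = 1.282 + 0.842 = 2.123.
δ = d·√n ⇒ n = (δ/d)² = (2.123 / 1.05)² = 4.09.
Rounding up, n = 5.

n = 5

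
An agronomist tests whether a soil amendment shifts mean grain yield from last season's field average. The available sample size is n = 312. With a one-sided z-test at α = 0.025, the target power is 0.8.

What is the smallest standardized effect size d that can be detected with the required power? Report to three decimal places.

Required noncentrality: δ = z_{0.025} + z_{0.20} = 1.960 + 0.842 = 2.802.
δ = d·√n ⇒ d = δ/√n = 2.802/√312 = 0.1586.

d ≈ 0.159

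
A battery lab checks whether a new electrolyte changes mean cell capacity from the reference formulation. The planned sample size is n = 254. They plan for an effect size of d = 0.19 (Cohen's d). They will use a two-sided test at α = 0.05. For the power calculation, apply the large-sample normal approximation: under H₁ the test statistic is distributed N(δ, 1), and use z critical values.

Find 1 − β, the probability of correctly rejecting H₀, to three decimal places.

Power ≈ 0.857

Noncentrality parameter: δ = d·√n = 0.19 × √254 = 3.0281
Two-sided α = 0.05 → critical value z_{0.025} = 1.960.
Power = Φ(δ − 1.960) + Φ(−δ − 1.960) = Φ(1.068) + Φ(-4.988) = 0.8573 + 0.0000 = 0.8573.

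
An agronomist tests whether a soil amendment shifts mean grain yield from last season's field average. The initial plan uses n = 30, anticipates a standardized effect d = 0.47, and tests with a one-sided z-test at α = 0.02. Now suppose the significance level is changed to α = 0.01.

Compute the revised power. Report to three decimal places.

Power ≈ 0.598

δ = d·√n = 0.47 × √30 = 2.5743 (unchanged). New critical value: z_{0.01} = 2.326.
Revised power = Φ(δ − 2.326) = Φ(0.248) = 0.5979.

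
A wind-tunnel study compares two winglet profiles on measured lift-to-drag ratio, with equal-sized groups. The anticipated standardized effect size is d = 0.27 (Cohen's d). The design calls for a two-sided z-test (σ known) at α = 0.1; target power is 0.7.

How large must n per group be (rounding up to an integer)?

For power 0.7 need Φ(δ − z_{0.05}) = 0.7, so δ = z_{0.05} + z_{0.30} = 1.645 + 0.524 = 2.169.
(Ignoring the negligible lower-tail rejection probability gives the usual closed-form inversion.)
δ = d·√(n/2) ⇒ n = 2(δ/d)² = 2 × (2.169 / 0.27)² = 129.10.
Rounding up, n = 130 per group.

n = 130 per group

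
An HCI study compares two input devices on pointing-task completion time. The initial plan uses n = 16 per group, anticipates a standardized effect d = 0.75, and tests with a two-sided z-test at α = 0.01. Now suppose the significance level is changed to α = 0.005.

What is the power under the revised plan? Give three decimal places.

Power ≈ 0.246

δ = d·√(n/2) = 0.75 × √(16/2) = 2.1213 (unchanged). New critical value: z_{0.0025} = 2.807.
Revised power = Φ(δ − 2.807) + Φ(−δ − 2.807) = Φ(-0.686) + Φ(-4.928) = 0.2464 + 0.0000 = 0.2464.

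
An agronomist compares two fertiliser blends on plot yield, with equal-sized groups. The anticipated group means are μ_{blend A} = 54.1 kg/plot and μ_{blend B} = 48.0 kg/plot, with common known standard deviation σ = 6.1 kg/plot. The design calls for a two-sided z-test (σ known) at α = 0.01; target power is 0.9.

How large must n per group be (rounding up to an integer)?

n = 30 per group

Standardized effect: d = |μ_{blend A} − μ_{blend B}| / σ = |54.1 − 48.0| / 6.1 = 1.0000
Set Φ(δ − 2.576) = 0.9; then δ − 2.576 = Φ⁻¹(0.9) = 1.282, giving δ = 3.857.
(Ignoring the negligible lower-tail rejection probability gives the usual closed-form inversion.)
δ = d·√(n/2) ⇒ n = 2(δ/d)² = 2 × (3.857 / 1.0000)² = 29.76.
Round up to the next whole unit.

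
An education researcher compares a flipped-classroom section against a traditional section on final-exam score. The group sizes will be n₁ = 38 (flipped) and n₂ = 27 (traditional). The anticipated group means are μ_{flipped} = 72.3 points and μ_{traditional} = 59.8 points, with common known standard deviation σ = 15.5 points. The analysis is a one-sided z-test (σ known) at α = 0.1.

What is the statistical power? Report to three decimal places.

Standardized effect: d = |μ_{flipped} − μ_{traditional}| / σ = |72.3 − 59.8| / 15.5 = 0.8065
Noncentrality parameter: δ = d / √(1/n₁ + 1/n₂) = 0.8065 / √(1/38 + 1/27) = 3.2040
Critical value for a one-sided test at α = 0.1: z_α = 1.282.
Power = P(Z > 1.282 − δ) = Φ(1.922) = 0.9727.

Power ≈ 0.973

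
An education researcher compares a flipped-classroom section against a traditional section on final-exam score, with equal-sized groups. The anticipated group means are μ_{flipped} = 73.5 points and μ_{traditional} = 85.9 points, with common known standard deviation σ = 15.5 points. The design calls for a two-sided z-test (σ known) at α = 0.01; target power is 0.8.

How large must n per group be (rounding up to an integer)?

Standardized effect: d = |μ_{flipped} − μ_{traditional}| / σ = |73.5 − 85.9| / 15.5 = 0.8000
Set Φ(δ − 2.576) = 0.8; then δ − 2.576 = Φ⁻¹(0.8) = 0.842, giving δ = 3.417.
(The Φ(−δ − z_{α/2}) term is vanishingly small for δ > 0 and is dropped in the standard sample-size formula.)
δ = d·√(n/2) ⇒ n = 2(δ/d)² = 2 × (3.417 / 0.8000)² = 36.50.
Rounding up, n = 37 per group.

n = 37 per group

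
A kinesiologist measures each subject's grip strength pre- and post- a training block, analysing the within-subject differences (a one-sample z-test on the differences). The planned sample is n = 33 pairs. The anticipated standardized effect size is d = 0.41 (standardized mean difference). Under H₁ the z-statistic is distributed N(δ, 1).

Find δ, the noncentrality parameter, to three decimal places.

δ = d·√n = 0.41 × √33 = 2.3553

δ ≈ 2.355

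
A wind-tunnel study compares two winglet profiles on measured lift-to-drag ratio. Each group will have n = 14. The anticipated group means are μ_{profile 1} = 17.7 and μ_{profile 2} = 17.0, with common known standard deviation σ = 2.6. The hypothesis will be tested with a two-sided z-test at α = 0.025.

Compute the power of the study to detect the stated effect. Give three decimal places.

Power ≈ 0.065

Standardized effect: d = |μ_{profile 1} − μ_{profile 2}| / σ = |17.7 − 17.0| / 2.6 = 0.2692
Noncentrality parameter: δ = d·√(n/2) = 0.2692 × √(14/2) = 0.7123
Critical value for a two-sided test at α = 0.025: z_{α/2} = 2.241.
Power = Φ(δ − 2.241) + Φ(−δ − 2.241) = Φ(-1.529) + Φ(-2.954) = 0.0631 + 0.0016 = 0.0647.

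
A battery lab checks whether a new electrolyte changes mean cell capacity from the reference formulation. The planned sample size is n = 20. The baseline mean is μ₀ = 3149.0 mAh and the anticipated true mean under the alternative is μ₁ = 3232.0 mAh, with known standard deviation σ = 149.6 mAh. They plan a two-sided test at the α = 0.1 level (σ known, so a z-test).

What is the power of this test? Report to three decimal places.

Standardized effect: d = |μ₁ − μ₀| / σ = |3232.0 − 3149.0| / 149.6 = 0.5548
Noncentrality parameter: λ = d·√n = 0.5548 × √20 = 2.4812
Critical value for a two-sided test at α = 0.1: z_{α/2} = 1.645.
Power = Φ(λ − 1.645) + Φ(−λ − 1.645) = Φ(0.836) + Φ(-4.126) = 0.7985 + 0.0000 = 0.7985.

Power ≈ 0.799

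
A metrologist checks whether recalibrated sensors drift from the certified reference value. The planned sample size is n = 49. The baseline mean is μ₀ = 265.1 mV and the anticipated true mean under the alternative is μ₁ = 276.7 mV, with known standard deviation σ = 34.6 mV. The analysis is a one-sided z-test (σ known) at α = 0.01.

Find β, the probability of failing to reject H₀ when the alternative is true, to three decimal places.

β ≈ 0.492

Standardized effect: d = |μ₁ − μ₀| / σ = |276.7 − 265.1| / 34.6 = 0.3353
Noncentrality parameter: δ = d·√n = 0.3353 × √49 = 2.3468
Critical value for a one-sided test at α = 0.01: z_α = 2.326.
Power = P(Z > 2.326 − δ) = Φ(0.020) = 0.5082.
Type II error: β = 1 − power = 1 − 0.5082 = 0.4918.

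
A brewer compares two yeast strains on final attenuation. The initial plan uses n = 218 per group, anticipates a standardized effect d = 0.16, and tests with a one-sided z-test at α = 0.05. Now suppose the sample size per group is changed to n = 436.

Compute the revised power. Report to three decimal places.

Power ≈ 0.763

With n = 436 per group: δ = d·√(n/2) = 0.16 × √(436/2) = 2.3624. Critical value z_{0.05} = 1.645.
Revised power = P(Z > 1.645 − δ) = Φ(0.718) = 0.7635.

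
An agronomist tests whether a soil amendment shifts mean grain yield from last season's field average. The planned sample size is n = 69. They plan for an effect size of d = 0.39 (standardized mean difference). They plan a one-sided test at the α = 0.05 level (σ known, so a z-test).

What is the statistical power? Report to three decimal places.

Power ≈ 0.945

Noncentrality parameter: δ = d·√n = 0.39 × √69 = 3.2396
One-sided α = 0.05 → critical value z_{0.05} = 1.645.
Power = P(Z > 1.645 − δ) = Φ(1.595) = 0.9446.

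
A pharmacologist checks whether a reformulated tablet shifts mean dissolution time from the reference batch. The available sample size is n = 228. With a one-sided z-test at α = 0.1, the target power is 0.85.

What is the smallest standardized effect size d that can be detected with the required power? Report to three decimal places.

d ≈ 0.154

Required noncentrality: δ = z_{0.1} + z_{0.15} = 1.282 + 1.036 = 2.318.
δ = d·√n ⇒ d = δ/√n = 2.318/√228 = 0.1535.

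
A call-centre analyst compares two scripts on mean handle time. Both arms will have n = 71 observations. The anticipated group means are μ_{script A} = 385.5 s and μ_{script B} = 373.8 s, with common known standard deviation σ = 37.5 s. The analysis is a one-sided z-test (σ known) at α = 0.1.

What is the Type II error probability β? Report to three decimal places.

β ≈ 0.282

Standardized effect: d = |μ_{script A} − μ_{script B}| / σ = |385.5 − 373.8| / 37.5 = 0.3120
Noncentrality parameter: δ = d·√(n/2) = 0.3120 × √(71/2) = 1.8590
One-sided α = 0.1 → critical value z_{0.1} = 1.282.
Power = Φ(δ − 1.282) = Φ(0.577) = 0.7182.
Type II error: β = 1 − power = 1 − 0.7182 = 0.2818.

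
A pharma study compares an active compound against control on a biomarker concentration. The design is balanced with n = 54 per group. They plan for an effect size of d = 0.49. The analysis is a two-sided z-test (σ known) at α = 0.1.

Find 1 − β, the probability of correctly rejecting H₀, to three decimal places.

Noncentrality parameter: δ = d·√(n/2) = 0.49 × √(54/2) = 2.5461
Two-sided α = 0.1 → critical value z_{0.05} = 1.645.
Power = Φ(δ − 1.645) + Φ(−δ − 1.645) = Φ(0.901) + Φ(-4.191) = 0.8163 + 0.0000 = 0.8163.

Power ≈ 0.816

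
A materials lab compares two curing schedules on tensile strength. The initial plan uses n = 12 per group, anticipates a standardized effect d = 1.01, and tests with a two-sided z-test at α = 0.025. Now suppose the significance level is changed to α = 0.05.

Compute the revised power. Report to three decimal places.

δ = d·√(n/2) = 1.01 × √(12/2) = 2.4740 (unchanged). New critical value: z_{0.025} = 1.960.
Revised power = Φ(δ − 1.960) + Φ(−δ − 1.960) = Φ(0.514) + Φ(-4.434) = 0.6964 + 0.0000 = 0.6964.

Power ≈ 0.696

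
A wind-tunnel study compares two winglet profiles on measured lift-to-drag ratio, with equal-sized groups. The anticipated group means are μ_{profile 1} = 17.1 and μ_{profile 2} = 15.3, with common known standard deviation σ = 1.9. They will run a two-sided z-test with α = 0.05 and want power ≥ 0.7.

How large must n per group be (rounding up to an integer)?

Standardized effect: d = |μ_{profile 1} − μ_{profile 2}| / σ = |17.1 − 15.3| / 1.9 = 0.9474
Set Φ(δ − 1.960) = 0.7; then δ − 1.960 = Φ⁻¹(0.7) = 0.524, giving δ = 2.484.
(The Φ(−δ − z_{α/2}) term is vanishingly small for δ > 0 and is dropped in the standard sample-size formula.)
δ = d·√(n/2) ⇒ n = 2(δ/d)² = 2 × (2.484 / 0.9474)² = 13.75.
Rounding up, n = 14 per group.

n = 14 per group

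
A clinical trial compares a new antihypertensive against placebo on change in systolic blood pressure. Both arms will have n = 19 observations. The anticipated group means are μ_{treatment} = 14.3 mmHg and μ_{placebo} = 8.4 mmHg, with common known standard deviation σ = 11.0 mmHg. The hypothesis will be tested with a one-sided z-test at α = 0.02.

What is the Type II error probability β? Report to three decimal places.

Standardized effect: d = |μ_{treatment} − μ_{placebo}| / σ = |14.3 − 8.4| / 11.0 = 0.5364
Noncentrality parameter: δ = d·√(n/2) = 0.5364 × √(19/2) = 1.6532
Critical value for a one-sided test at α = 0.02: z_α = 2.054.
Power = Φ(δ − 2.054) = Φ(-0.401) = 0.3444.
Type II error: β = 1 − power = 1 − 0.3444 = 0.6556.

β ≈ 0.656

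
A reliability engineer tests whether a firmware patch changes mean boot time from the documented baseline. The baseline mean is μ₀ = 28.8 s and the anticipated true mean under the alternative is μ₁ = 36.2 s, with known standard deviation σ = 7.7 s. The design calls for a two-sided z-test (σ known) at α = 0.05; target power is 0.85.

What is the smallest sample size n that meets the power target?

n = 10

Standardized effect: d = |μ₁ − μ₀| / σ = |36.2 − 28.8| / 7.7 = 0.9610
Set Φ(δ − 1.960) = 0.85; then δ − 1.960 = Φ⁻¹(0.85) = 1.036, giving δ = 2.996.
(Ignoring the negligible lower-tail rejection probability gives the usual closed-form inversion.)
δ = d·√n ⇒ n = (δ/d)² = (2.996 / 0.9610)² = 9.72.
Round up to the next whole unit.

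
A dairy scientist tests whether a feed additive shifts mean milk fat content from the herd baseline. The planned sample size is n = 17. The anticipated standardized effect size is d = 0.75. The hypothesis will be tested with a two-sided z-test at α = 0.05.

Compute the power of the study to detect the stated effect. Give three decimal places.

Power ≈ 0.871

Noncentrality parameter: δ = d·√n = 0.75 × √17 = 3.0923
Two-sided α = 0.05 → critical value z_{0.025} = 1.960.
Power = Φ(δ − 1.960) + Φ(−δ − 1.960) = Φ(1.132) + Φ(-5.052) = 0.8713 + 0.0000 = 0.8713.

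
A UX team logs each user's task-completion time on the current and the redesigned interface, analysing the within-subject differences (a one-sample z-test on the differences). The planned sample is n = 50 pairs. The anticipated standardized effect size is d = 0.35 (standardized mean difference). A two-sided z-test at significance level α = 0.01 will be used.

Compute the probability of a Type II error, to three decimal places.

Noncentrality parameter: λ = d·√n = 0.35 × √50 = 2.4749
Critical value for a two-sided test at α = 0.01: z_{α/2} = 2.576.
Power = Φ(λ − 2.576) + Φ(−λ − 2.576) = Φ(-0.101) + Φ(-5.051) = 0.4598 + 0.0000 = 0.4598.
Type II error: β = 1 − power = 1 − 0.4598 = 0.5402.

β ≈ 0.540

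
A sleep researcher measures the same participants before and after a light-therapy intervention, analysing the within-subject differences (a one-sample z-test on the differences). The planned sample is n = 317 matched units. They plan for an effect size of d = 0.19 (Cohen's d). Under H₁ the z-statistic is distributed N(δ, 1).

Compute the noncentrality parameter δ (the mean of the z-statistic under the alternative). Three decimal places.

δ ≈ 3.383

The noncentrality parameter scales effect size by the design's sample-size factor: δ = d·√n = 0.19 × √317 = 3.3829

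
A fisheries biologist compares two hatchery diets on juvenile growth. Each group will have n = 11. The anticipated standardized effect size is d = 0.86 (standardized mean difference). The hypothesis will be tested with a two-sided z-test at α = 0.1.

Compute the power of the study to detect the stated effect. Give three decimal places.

Power ≈ 0.645

Noncentrality parameter: δ = d·√(n/2) = 0.86 × √(11/2) = 2.0169
Critical value for a two-sided test at α = 0.1: z_{α/2} = 1.645.
Power = Φ(δ − 1.645) + Φ(−δ − 1.645) = Φ(0.372) + Φ(-3.662) = 0.6451 + 0.0001 = 0.6452.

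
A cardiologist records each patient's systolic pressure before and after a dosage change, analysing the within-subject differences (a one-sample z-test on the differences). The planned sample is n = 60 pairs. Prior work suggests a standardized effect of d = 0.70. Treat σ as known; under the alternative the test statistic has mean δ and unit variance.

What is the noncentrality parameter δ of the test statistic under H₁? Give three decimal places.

δ = d·√n = 0.70 × √60 = 5.4222

δ ≈ 5.422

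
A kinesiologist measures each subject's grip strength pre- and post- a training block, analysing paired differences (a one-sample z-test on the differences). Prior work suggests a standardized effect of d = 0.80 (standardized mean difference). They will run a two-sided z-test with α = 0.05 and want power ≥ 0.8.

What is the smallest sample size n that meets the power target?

Set Φ(δ − 1.960) = 0.8; then δ − 1.960 = Φ⁻¹(0.8) = 0.842, giving δ = 2.802.
(The Φ(−δ − z_{α/2}) term is vanishingly small for δ > 0 and is dropped in the standard sample-size formula.)
δ = d·√n ⇒ n = (δ/d)² = (2.802 / 0.80)² = 12.26.
Round up to the next whole unit.

n = 13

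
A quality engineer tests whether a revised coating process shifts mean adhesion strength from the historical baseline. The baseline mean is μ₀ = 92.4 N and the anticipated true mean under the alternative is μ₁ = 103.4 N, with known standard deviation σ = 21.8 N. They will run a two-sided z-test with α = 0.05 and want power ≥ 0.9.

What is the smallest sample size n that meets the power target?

n = 42

Standardized effect: d = |μ₁ − μ₀| / σ = |103.4 − 92.4| / 21.8 = 0.5046
Set Φ(δ − 1.960) = 0.9; then δ − 1.960 = Φ⁻¹(0.9) = 1.282, giving δ = 3.242.
(For δ > 0 the lower-tail rejection region contributes negligibly to power, so the one-term inversion is standard.)
δ = d·√n ⇒ n = (δ/d)² = (3.242 / 0.5046)² = 41.27.
Rounding up, n = 42.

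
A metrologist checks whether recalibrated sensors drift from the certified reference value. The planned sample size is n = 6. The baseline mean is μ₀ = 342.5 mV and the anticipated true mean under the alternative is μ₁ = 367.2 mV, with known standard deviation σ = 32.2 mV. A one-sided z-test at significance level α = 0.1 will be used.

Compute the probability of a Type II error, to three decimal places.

β ≈ 0.275

Standardized effect: d = |μ₁ − μ₀| / σ = |367.2 − 342.5| / 32.2 = 0.7671
Noncentrality parameter: δ = d·√n = 0.7671 × √6 = 1.8790
Critical value for a one-sided test at α = 0.1: z_α = 1.282.
Power = Φ(δ − 1.282) = Φ(0.597) = 0.7249.
Type II error: β = 1 − power = 1 − 0.7249 = 0.2751.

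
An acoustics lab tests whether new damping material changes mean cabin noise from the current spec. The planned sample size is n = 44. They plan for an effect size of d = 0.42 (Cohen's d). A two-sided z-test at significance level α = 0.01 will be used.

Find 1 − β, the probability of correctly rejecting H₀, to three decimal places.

Noncentrality parameter: δ = d·√n = 0.42 × √44 = 2.7860
Two-sided α = 0.01 → critical value z_{0.005} = 2.576.
Power = Φ(δ − 2.576) + Φ(−δ − 2.576) = Φ(0.210) + Φ(-5.362) = 0.5832 + 0.0000 = 0.5832.

Power ≈ 0.583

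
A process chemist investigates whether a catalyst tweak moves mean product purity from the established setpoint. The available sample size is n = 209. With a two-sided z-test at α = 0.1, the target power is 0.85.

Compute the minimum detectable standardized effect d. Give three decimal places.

Required noncentrality: δ = z_{0.05} + z_{0.15} = 1.645 + 1.036 = 2.681.
(Lower-tail contribution to power is negligible for δ > 0.)
δ = d·√n ⇒ d = δ/√n = 2.681/√209 = 0.1855.

d ≈ 0.185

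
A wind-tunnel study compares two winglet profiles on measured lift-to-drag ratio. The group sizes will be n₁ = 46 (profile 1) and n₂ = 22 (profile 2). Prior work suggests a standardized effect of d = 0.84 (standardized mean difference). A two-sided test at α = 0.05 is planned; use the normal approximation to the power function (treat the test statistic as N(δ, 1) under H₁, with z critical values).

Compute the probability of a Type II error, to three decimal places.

β ≈ 0.100

Noncentrality parameter: δ = d / √(1/n₁ + 1/n₂) = 0.84 / √(1/46 + 1/22) = 3.2405
Critical value for a two-sided test at α = 0.05: z_{α/2} = 1.960.
Power = Φ(δ − 1.960) + Φ(−δ − 1.960) = Φ(1.281) + Φ(-5.200) = 0.8998 + 0.0000 = 0.8998.
Type II error: β = 1 − power = 1 − 0.8998 = 0.1002.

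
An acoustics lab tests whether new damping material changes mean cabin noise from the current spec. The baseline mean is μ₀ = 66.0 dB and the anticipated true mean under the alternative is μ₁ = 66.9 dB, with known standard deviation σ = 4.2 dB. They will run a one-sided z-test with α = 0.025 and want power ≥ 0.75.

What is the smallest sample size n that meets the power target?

Standardized effect: d = |μ₁ − μ₀| / σ = |66.9 − 66.0| / 4.2 = 0.2143
For power 0.75 need Φ(δ − z_{0.025}) = 0.75, so δ = z_{0.025} + z_{0.25} = 1.960 + 0.674 = 2.634.
δ = d·√n ⇒ n = (δ/d)² = (2.634 / 0.2143)² = 151.15.
Rounding up, n = 152.

n = 152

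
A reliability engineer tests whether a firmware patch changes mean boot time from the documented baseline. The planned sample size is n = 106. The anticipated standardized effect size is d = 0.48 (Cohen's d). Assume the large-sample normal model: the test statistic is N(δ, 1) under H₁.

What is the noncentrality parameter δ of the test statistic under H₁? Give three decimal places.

δ ≈ 4.942

δ = d·√n = 0.48 × √106 = 4.9419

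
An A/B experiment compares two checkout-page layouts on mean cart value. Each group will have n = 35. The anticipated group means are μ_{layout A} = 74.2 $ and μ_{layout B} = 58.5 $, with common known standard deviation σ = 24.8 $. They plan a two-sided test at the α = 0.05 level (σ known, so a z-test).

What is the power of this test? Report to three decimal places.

Standardized effect: d = |μ_{layout A} − μ_{layout B}| / σ = |74.2 − 58.5| / 24.8 = 0.6331
Noncentrality parameter: δ = d·√(n/2) = 0.6331 × √(35/2) = 2.6483
Critical value for a two-sided test at α = 0.05: z_{α/2} = 1.960.
Power = Φ(δ − 1.960) + Φ(−δ − 1.960) = Φ(0.688) + Φ(-4.608) = 0.7544 + 0.0000 = 0.7544.

Power ≈ 0.754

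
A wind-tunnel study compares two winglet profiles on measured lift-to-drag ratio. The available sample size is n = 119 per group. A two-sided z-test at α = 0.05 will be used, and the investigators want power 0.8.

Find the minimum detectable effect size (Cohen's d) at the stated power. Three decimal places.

Required noncentrality: δ = z_{0.025} + z_{0.20} = 1.960 + 0.842 = 2.802.
(The second rejection-region term Φ(−δ − z_{α/2}) is negligible and dropped.)
δ = d·√(n/2) ⇒ d = δ/√(n/2) = 2.802/√(119/2) = 0.3632.

d ≈ 0.363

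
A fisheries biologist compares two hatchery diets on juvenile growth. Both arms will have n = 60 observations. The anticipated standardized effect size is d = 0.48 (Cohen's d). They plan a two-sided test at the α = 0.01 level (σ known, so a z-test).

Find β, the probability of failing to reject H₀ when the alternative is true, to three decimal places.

β ≈ 0.479

Noncentrality parameter: δ = d·√(n/2) = 0.48 × √(60/2) = 2.6291
Two-sided α = 0.01 → critical value z_{0.005} = 2.576.
Power = Φ(δ − 2.576) + Φ(−δ − 2.576) = Φ(0.053) + Φ(-5.205) = 0.5212 + 0.0000 = 0.5212.
Type II error: β = 1 − power = 1 − 0.5212 = 0.4788.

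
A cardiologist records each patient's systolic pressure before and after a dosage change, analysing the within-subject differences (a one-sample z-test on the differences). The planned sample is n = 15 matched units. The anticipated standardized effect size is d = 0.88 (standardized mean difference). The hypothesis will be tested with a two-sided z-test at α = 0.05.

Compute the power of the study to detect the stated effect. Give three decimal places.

Noncentrality parameter: δ = d·√n = 0.88 × √15 = 3.4082
Critical value for a two-sided test at α = 0.05: z_{α/2} = 1.960.
Power = Φ(δ − 1.960) + Φ(−δ − 1.960) = Φ(1.448) + Φ(-5.368) = 0.9262 + 0.0000 = 0.9262.

Power ≈ 0.926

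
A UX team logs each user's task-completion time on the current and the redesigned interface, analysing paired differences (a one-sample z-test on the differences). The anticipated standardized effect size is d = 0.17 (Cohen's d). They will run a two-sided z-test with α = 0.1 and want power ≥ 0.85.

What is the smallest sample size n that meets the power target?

For power 0.85 need Φ(δ − z_{0.05}) = 0.85, so δ = z_{0.05} + z_{0.15} = 1.645 + 1.036 = 2.681.
(The Φ(−δ − z_{α/2}) term is vanishingly small for δ > 0 and is dropped in the standard sample-size formula.)
δ = d·√n ⇒ n = (δ/d)² = (2.681 / 0.17)² = 248.76.
Round up to the next whole unit.

n = 249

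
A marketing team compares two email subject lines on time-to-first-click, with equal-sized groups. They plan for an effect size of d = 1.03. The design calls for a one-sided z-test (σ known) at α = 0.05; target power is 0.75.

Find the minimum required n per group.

n = 11 per group

For power 0.75 need Φ(δ − z_{0.05}) = 0.75, so δ = z_{0.05} + z_{0.25} = 1.645 + 0.674 = 2.319.
δ = d·√(n/2) ⇒ n = 2(δ/d)² = 2 × (2.319 / 1.03)² = 10.14.
Round up to the next whole unit.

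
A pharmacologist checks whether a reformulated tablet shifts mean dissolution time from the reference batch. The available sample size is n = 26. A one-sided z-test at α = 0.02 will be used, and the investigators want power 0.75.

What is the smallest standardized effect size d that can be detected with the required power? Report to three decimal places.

d ≈ 0.535

Need Φ(δ − 2.054) = 0.75, so δ = 2.054 + 0.674 = 2.728.
δ = d·√n ⇒ d = δ/√n = 2.728/√26 = 0.5351.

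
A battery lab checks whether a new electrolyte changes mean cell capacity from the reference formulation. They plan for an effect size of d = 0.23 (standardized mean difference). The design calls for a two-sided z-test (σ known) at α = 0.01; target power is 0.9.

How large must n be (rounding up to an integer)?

For power 0.9 need Φ(δ − z_{0.005}) = 0.9, so δ = z_{0.005} + z_{0.10} = 2.576 + 1.282 = 3.857.
(Ignoring the negligible lower-tail rejection probability gives the usual closed-form inversion.)
δ = d·√n ⇒ n = (δ/d)² = (3.857 / 0.23)² = 281.27.
Rounding up, n = 282.

n = 282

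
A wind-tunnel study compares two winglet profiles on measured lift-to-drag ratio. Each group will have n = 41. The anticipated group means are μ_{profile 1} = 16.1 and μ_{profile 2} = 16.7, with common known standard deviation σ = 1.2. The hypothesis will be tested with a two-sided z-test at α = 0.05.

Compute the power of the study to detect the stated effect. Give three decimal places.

Power ≈ 0.619

Standardized effect: d = |μ_{profile 1} − μ_{profile 2}| / σ = |16.1 − 16.7| / 1.2 = 0.5000
Noncentrality parameter: δ = d·√(n/2) = 0.5000 × √(41/2) = 2.2638
Critical value for a two-sided test at α = 0.05: z_{α/2} = 1.960.
Power = Φ(δ − 1.960) + Φ(−δ − 1.960) = Φ(0.304) + Φ(-4.224) = 0.6194 + 0.0000 = 0.6194.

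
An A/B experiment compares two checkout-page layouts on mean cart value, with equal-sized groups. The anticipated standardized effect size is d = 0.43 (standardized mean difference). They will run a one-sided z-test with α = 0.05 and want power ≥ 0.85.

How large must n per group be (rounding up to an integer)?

Set Φ(δ − 1.645) = 0.85; then δ − 1.645 = Φ⁻¹(0.85) = 1.036, giving δ = 2.681.
δ = d·√(n/2) ⇒ n = 2(δ/d)² = 2 × (2.681 / 0.43)² = 77.76.
Rounding up, n = 78 per group.

n = 78 per group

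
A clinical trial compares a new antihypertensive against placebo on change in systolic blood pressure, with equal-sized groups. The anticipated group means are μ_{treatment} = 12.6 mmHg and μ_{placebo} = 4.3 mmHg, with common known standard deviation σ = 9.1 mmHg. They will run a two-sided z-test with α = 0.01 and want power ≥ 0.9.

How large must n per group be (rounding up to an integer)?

n = 36 per group

Standardized effect: d = |μ_{treatment} − μ_{placebo}| / σ = |12.6 − 4.3| / 9.1 = 0.9121
Set Φ(δ − 2.576) = 0.9; then δ − 2.576 = Φ⁻¹(0.9) = 1.282, giving δ = 3.857.
(For δ > 0 the lower-tail rejection region contributes negligibly to power, so the one-term inversion is standard.)
δ = d·√(n/2) ⇒ n = 2(δ/d)² = 2 × (3.857 / 0.9121)² = 35.77.
Rounding up, n = 36 per group.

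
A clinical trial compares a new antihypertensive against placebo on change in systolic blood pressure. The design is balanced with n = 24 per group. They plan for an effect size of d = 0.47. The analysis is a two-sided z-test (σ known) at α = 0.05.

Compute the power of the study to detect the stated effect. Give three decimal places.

Power ≈ 0.370

Noncentrality parameter: δ = d·√(n/2) = 0.47 × √(24/2) = 1.6281
Critical value for a two-sided test at α = 0.05: z_{α/2} = 1.960.
Power = Φ(δ − 1.960) + Φ(−δ − 1.960) = Φ(-0.332) + Φ(-3.588) = 0.3700 + 0.0002 = 0.3702.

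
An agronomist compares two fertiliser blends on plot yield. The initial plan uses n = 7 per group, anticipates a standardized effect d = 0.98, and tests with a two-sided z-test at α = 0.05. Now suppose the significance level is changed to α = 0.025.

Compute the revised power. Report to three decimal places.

δ = d·√(n/2) = 0.98 × √(7/2) = 1.8334 (unchanged). New critical value: z_{0.0125} = 2.241.
Revised power = Φ(δ − 2.241) + Φ(−δ − 2.241) = Φ(-0.408) + Φ(-4.075) = 0.3416 + 0.0000 = 0.3417.

Power ≈ 0.342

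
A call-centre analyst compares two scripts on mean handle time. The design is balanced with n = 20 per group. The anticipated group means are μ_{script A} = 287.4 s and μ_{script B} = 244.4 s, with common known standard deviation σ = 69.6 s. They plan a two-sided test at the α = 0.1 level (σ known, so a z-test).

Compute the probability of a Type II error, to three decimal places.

Standardized effect: d = |μ_{script A} − μ_{script B}| / σ = |287.4 − 244.4| / 69.6 = 0.6178
Noncentrality parameter: δ = d·√(n/2) = 0.6178 × √(20/2) = 1.9537
Critical value for a two-sided test at α = 0.1: z_{α/2} = 1.645.
Power = Φ(δ − 1.645) + Φ(−δ − 1.645) = Φ(0.309) + Φ(-3.599) = 0.6213 + 0.0002 = 0.6214.
Type II error: β = 1 − power = 1 − 0.6214 = 0.3786.

β ≈ 0.379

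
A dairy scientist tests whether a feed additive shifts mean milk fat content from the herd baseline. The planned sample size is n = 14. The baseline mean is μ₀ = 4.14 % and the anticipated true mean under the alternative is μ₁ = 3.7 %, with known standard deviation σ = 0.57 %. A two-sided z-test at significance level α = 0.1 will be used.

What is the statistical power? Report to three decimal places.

Power ≈ 0.893

Standardized effect: d = |μ₁ − μ₀| / σ = |3.7 − 4.14| / 0.57 = 0.7719
Noncentrality parameter: δ = d·√n = 0.7719 × √14 = 2.8883
Critical value for a two-sided test at α = 0.1: z_{α/2} = 1.645.
Power = Φ(δ − 1.645) + Φ(−δ − 1.645) = Φ(1.243) + Φ(-4.533) = 0.8931 + 0.0000 = 0.8932.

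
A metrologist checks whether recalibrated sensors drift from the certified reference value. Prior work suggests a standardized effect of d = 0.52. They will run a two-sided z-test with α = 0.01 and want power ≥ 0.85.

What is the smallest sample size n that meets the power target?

n = 49

For power 0.85 need Φ(δ − z_{0.005}) = 0.85, so δ = z_{0.005} + z_{0.15} = 2.576 + 1.036 = 3.612.
(Ignoring the negligible lower-tail rejection probability gives the usual closed-form inversion.)
δ = d·√n ⇒ n = (δ/d)² = (3.612 / 0.52)² = 48.26.
Rounding up, n = 49.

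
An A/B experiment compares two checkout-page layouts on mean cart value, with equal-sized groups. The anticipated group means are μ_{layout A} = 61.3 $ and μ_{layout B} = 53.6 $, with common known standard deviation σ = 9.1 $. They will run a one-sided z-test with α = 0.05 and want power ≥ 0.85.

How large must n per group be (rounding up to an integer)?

n = 21 per group

Standardized effect: d = |μ_{layout A} − μ_{layout B}| / σ = |61.3 − 53.6| / 9.1 = 0.8462
Set Φ(δ − 1.645) = 0.85; then δ − 1.645 = Φ⁻¹(0.85) = 1.036, giving δ = 2.681.
δ = d·√(n/2) ⇒ n = 2(δ/d)² = 2 × (2.681 / 0.8462)² = 20.08.
Rounding up, n = 21 per group.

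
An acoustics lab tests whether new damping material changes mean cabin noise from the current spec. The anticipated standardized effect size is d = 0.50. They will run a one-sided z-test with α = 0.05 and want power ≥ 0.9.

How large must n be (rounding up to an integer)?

Set Φ(δ − 1.645) = 0.9; then δ − 1.645 = Φ⁻¹(0.9) = 1.282, giving δ = 2.926.
δ = d·√n ⇒ n = (δ/d)² = (2.926 / 0.50)² = 34.26.
Round up to the next whole unit.

n = 35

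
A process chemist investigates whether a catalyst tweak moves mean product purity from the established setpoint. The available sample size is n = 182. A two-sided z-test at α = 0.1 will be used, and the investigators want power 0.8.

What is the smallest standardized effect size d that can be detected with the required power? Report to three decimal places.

Required noncentrality: δ = z_{0.05} + z_{0.20} = 1.645 + 0.842 = 2.486.
(The second rejection-region term Φ(−δ − z_{α/2}) is negligible and dropped.)
δ = d·√n ⇒ d = δ/√n = 2.486/√182 = 0.1843.

d ≈ 0.184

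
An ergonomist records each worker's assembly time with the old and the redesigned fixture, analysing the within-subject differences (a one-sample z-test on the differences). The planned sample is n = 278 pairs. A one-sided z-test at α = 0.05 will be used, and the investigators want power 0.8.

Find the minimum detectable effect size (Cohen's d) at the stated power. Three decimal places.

Required noncentrality: δ = z_{0.05} + z_{0.20} = 1.645 + 0.842 = 2.486.
δ = d·√n ⇒ d = δ/√n = 2.486/√278 = 0.1491.

d ≈ 0.149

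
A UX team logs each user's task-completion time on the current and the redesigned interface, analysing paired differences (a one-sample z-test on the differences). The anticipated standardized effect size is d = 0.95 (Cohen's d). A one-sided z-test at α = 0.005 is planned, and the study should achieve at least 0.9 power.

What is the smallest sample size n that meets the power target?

For power 0.9 need Φ(δ − z_{0.005}) = 0.9, so δ = z_{0.005} + z_{0.10} = 2.576 + 1.282 = 3.857.
δ = d·√n ⇒ n = (δ/d)² = (3.857 / 0.95)² = 16.49.
Rounding up, n = 17.

n = 17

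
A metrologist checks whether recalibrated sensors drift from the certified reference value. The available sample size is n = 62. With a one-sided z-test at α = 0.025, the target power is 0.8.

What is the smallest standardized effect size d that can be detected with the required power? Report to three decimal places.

d ≈ 0.356

Required noncentrality: δ = z_{0.025} + z_{0.20} = 1.960 + 0.842 = 2.802.
δ = d·√n ⇒ d = δ/√n = 2.802/√62 = 0.3558.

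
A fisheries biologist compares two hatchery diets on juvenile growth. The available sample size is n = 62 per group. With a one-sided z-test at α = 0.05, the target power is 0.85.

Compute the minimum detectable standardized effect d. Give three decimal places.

Required noncentrality: δ = z_{0.05} + z_{0.15} = 1.645 + 1.036 = 2.681.
δ = d·√(n/2) ⇒ d = δ/√(n/2) = 2.681/√(62/2) = 0.4816.

d ≈ 0.482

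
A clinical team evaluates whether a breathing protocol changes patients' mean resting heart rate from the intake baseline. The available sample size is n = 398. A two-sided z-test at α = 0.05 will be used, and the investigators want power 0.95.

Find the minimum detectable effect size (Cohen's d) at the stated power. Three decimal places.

Need Φ(δ − 1.960) = 0.95, so δ = 1.960 + 1.645 = 3.605.
(Lower-tail contribution to power is negligible for δ > 0.)
δ = d·√n ⇒ d = δ/√n = 3.605/√398 = 0.1807.

d ≈ 0.181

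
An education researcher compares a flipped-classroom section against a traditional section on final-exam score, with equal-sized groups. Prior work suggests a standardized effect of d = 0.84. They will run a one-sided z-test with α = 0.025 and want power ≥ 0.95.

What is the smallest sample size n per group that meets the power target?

n = 37 per group

Set Φ(δ − 1.960) = 0.95; then δ − 1.960 = Φ⁻¹(0.95) = 1.645, giving δ = 3.605.
δ = d·√(n/2) ⇒ n = 2(δ/d)² = 2 × (3.605 / 0.84)² = 36.83.
Round up to the next whole unit.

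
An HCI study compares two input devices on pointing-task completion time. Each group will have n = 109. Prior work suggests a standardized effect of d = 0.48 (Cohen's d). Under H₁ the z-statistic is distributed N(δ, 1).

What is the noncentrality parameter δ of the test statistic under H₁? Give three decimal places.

δ = d·√(n/2) = 0.48 × √(109/2) = 3.5436

δ ≈ 3.544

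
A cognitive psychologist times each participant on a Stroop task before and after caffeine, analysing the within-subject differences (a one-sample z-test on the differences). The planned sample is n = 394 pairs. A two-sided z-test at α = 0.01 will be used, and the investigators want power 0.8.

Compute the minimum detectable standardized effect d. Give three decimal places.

Need Φ(δ − 2.576) = 0.8, so δ = 2.576 + 0.842 = 3.417.
(The second rejection-region term Φ(−δ − z_{α/2}) is negligible and dropped.)
δ = d·√n ⇒ d = δ/√n = 3.417/√394 = 0.1722.

d ≈ 0.172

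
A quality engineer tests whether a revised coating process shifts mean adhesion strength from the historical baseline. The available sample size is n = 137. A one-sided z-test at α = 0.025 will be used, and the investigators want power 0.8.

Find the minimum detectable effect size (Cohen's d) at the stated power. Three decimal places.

d ≈ 0.239

Required noncentrality: δ = z_{0.025} + z_{0.20} = 1.960 + 0.842 = 2.802.
δ = d·√n ⇒ d = δ/√n = 2.802/√137 = 0.2394.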